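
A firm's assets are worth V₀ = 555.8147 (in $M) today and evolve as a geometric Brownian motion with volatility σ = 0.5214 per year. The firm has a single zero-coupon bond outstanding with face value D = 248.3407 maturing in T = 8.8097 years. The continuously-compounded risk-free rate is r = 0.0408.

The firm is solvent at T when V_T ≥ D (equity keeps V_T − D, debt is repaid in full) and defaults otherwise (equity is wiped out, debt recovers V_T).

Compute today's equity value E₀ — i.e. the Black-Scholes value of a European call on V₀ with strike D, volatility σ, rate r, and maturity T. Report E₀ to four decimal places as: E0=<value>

E0=435.3301

d₁ = [ln(V₀/D) + (r + σ²/2)T] / (σ√T)
   = [ln(555.8147/248.3407) + (0.0408 + 0.5·0.5214²)·8.8097] / (0.5214·√8.8097)
   = [0.805633 + 1.556929] / 1.547575 = 1.526623
d₂ = d₁ − σ√T = 1.526623 − 1.547575 = -0.020952
N(d₁) = 0.936573,  N(d₂) = 0.491642,  e^(−rT) = 0.698070
E₀ = V₀·N(d₁) − D·e^(−rT)·N(d₂)
   = 555.8147·0.936573 − 248.3407·0.698070·0.491642 = 435.330127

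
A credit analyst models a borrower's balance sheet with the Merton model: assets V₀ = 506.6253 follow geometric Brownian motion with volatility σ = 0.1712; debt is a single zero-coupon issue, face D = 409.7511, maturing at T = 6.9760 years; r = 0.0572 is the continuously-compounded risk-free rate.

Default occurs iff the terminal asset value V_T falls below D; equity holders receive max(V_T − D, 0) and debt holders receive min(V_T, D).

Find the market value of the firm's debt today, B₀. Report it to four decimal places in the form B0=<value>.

B0=268.1785

d₁ = [ln(V₀/D) + (r + σ²/2)T] / (σ√T)
   = [ln(506.6253/409.7511) + (0.0572 + 0.5·0.1712²)·6.9760] / (0.1712·√6.9760)
   = [0.212222 + 0.501259] / 0.452175 = 1.577884
d₂ = d₁ − σ√T = 1.577884 − 0.452175 = 1.125708
N(d₁) = 0.942704,  N(d₂) = 0.869855,  e^(−rT) = 0.670972
E₀ = V₀·N(d₁) − D·e^(−rT)·N(d₂)
   = 506.6253·0.942704 − 409.7511·0.670972·0.869855 = 238.446767
B₀ = V₀ − E₀ = 506.6253 − 238.446767 = 268.178533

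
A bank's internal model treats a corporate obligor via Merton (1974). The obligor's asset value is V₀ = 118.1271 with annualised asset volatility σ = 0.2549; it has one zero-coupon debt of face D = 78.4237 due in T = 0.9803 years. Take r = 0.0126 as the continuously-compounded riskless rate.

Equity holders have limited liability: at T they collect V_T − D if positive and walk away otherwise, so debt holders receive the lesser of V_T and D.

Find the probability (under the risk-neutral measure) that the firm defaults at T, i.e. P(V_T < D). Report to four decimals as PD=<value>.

PD=0.0611

d₁ = [ln(V₀/D) + (r + σ²/2)T] / (σ√T)
   = [ln(118.1271/78.4237) + (0.0126 + 0.5·0.2549²)·0.9803] / (0.2549·√0.9803)
   = [0.409635 + 0.044199] / 0.252377 = 1.798239
d₂ = d₁ − σ√T = 1.798239 − 0.252377 = 1.545863
risk-neutral PD = N(−d₂) = N(-1.545863) = 0.061069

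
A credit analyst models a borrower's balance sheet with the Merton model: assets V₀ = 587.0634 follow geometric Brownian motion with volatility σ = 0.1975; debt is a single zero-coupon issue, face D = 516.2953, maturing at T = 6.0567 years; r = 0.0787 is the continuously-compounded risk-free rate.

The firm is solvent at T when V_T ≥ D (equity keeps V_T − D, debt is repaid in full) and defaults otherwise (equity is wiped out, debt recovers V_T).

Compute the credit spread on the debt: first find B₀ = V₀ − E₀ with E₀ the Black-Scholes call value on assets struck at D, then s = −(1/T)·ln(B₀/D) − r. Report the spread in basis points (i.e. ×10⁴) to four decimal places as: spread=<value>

d₁ = [ln(V₀/D) + (r + σ²/2)T] / (σ√T)
   = [ln(587.0634/516.2953) + (0.0787 + 0.5·0.1975²)·6.0567] / (0.1975·√6.0567)
   = [0.128454 + 0.594787] / 0.486055 = 1.487982
d₂ = d₁ − σ√T = 1.487982 − 0.486055 = 1.001928
N(d₁) = 0.931622,  N(d₂) = 0.841811,  e^(−rT) = 0.620852
E₀ = V₀·N(d₁) − D·e^(−rT)·N(d₂)
   = 587.0634·0.931622 − 516.2953·0.620852·0.841811 = 277.084728
B₀ = V₀ − E₀ = 587.0634 − 277.084728 = 309.978672
spread = −(1/T)·ln(B₀/D) − r = −(1/6.0567)·ln(309.978672/516.2953) − 0.0787 = 0.00553323
in basis points: 0.00553323 × 10⁴ = 55.3323 bp

spread=55.3323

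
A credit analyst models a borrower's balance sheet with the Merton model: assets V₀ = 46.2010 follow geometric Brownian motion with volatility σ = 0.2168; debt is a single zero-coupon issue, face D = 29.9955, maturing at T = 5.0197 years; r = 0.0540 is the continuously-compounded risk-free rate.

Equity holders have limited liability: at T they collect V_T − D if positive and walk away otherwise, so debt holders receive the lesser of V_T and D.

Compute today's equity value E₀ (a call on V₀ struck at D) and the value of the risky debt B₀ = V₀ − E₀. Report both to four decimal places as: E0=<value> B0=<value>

E0=23.8378 B0=22.3632

d₁ = [ln(V₀/D) + (r + σ²/2)T] / (σ√T)
   = [ln(46.2010/29.9955) + (0.0540 + 0.5·0.2168²)·5.0197] / (0.2168·√5.0197)
   = [0.431954 + 0.389032] / 0.485734 = 1.690199
d₂ = d₁ − σ√T = 1.690199 − 0.485734 = 1.204465
N(d₁) = 0.954505,  N(d₂) = 0.885795,  e^(−rT) = 0.762568
E₀ = V₀·N(d₁) − D·e^(−rT)·N(d₂)
   = 46.2010·0.954505 − 29.9955·0.762568·0.885795 = 23.837761
B₀ = V₀ − E₀ = 46.2010 − 23.837761 = 22.363239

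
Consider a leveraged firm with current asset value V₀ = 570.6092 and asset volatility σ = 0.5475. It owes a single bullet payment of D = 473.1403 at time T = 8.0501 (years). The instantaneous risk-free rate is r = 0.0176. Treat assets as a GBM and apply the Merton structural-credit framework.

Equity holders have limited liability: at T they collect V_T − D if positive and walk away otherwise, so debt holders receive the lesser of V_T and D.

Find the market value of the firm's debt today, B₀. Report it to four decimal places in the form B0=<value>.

d₁ = [ln(V₀/D) + (r + σ²/2)T] / (σ√T)
   = [ln(570.6092/473.1403) + (0.0176 + 0.5·0.5475²)·8.0501] / (0.5475·√8.0501)
   = [0.187313 + 1.348216] / 1.553405 = 0.988492
d₂ = d₁ − σ√T = 0.988492 − 1.553405 = -0.564913
N(d₁) = 0.838544,  N(d₂) = 0.286066,  e^(−rT) = 0.867897
E₀ = V₀·N(d₁) − D·e^(−rT)·N(d₂)
   = 570.6092·0.838544 − 473.1403·0.867897·0.286066 = 361.011477
B₀ = V₀ − E₀ = 570.6092 − 361.011477 = 209.597723

B0=209.5977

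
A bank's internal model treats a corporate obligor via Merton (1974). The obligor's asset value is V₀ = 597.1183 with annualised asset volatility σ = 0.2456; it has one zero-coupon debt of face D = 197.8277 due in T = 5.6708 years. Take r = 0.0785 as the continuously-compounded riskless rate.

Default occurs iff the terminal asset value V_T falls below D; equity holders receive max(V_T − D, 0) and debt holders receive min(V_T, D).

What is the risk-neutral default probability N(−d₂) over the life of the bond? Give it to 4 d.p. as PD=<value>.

d₁ = [ln(V₀/D) + (r + σ²/2)T] / (σ√T)
   = [ln(597.1183/197.8277) + (0.0785 + 0.5·0.2456²)·5.6708] / (0.2456·√5.6708)
   = [1.104719 + 0.616187] / 0.584858 = 2.942433
d₂ = d₁ − σ√T = 2.942433 − 0.584858 = 2.357575
risk-neutral PD = N(−d₂) = N(-2.357575) = 0.009197

PD=0.0092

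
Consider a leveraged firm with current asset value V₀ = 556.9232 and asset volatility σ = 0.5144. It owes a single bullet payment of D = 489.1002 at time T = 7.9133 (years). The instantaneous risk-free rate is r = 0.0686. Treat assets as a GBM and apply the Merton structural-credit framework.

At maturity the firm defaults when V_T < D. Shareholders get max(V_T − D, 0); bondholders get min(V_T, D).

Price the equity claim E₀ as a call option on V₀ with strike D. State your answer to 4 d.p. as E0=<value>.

d₁ = [ln(V₀/D) + (r + σ²/2)T] / (σ√T)
   = [ln(556.9232/489.1002) + (0.0686 + 0.5·0.5144²)·7.9133] / (0.5144·√7.9133)
   = [0.129860 + 1.589811] / 1.447037 = 1.188408
d₂ = d₁ − σ√T = 1.188408 − 1.447037 = -0.258629
N(d₁) = 0.882664,  N(d₂) = 0.397961,  e^(−rT) = 0.581088
E₀ = V₀·N(d₁) − D·e^(−rT)·N(d₂)
   = 556.9232·0.882664 − 489.1002·0.581088·0.397961 = 378.471308

E0=378.4713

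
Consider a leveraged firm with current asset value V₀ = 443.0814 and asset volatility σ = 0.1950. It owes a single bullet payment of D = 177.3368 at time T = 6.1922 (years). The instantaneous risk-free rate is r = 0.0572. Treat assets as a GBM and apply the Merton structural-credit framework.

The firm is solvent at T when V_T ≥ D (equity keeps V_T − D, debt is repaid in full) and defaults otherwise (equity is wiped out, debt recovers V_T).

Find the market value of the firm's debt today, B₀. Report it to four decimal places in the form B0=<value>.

B0=124.2900

d₁ = [ln(V₀/D) + (r + σ²/2)T] / (σ√T)
   = [ln(443.0814/177.3368) + (0.0572 + 0.5·0.1950²)·6.1922] / (0.1950·√6.1922)
   = [0.915703 + 0.471923] / 0.485241 = 2.859666
d₂ = d₁ − σ√T = 2.859666 − 0.485241 = 2.374425
N(d₁) = 0.997880,  N(d₂) = 0.991212,  e^(−rT) = 0.701739
E₀ = V₀·N(d₁) − D·e^(−rT)·N(d₂)
   = 443.0814·0.997880 − 177.3368·0.701739·0.991212 = 318.791371
B₀ = V₀ − E₀ = 443.0814 − 318.791371 = 124.290029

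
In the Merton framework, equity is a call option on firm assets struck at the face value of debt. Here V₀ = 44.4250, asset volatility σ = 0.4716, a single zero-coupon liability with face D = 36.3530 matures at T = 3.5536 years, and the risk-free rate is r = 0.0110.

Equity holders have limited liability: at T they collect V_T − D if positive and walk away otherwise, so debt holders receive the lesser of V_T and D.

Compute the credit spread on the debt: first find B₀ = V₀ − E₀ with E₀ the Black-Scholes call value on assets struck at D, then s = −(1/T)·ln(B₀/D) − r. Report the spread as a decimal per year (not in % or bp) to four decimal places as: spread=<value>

spread=0.0876

d₁ = [ln(V₀/D) + (r + σ²/2)T] / (σ√T)
   = [ln(44.4250/36.3530) + (0.0110 + 0.5·0.4716²)·3.5536] / (0.4716·√3.5536)
   = [0.200526 + 0.434262] / 0.889013 = 0.714036
d₂ = d₁ − σ√T = 0.714036 − 0.889013 = -0.174977
N(d₁) = 0.762398,  N(d₂) = 0.430549,  e^(−rT) = 0.961665
E₀ = V₀·N(d₁) − D·e^(−rT)·N(d₂)
   = 44.4250·0.762398 − 36.3530·0.961665·0.430549 = 18.817784
B₀ = V₀ − E₀ = 44.4250 − 18.817784 = 25.607216
spread = −(1/T)·ln(B₀/D) − r = −(1/3.5536)·ln(25.607216/36.3530) − 0.0110 = 0.08760495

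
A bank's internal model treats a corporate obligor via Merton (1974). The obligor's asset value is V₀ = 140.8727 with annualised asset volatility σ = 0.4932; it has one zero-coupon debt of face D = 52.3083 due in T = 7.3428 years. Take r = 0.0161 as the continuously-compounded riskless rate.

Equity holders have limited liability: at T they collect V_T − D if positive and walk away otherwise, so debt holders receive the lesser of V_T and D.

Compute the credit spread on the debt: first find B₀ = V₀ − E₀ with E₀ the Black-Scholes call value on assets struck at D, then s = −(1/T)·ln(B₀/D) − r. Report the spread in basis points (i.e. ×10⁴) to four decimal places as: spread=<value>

spread=360.4591

d₁ = [ln(V₀/D) + (r + σ²/2)T] / (σ√T)
   = [ln(140.8727/52.3083) + (0.0161 + 0.5·0.4932²)·7.3428] / (0.4932·√7.3428)
   = [0.990702 + 1.011273] / 1.336454 = 1.497976
d₂ = d₁ − σ√T = 1.497976 − 1.336454 = 0.161522
N(d₁) = 0.932930,  N(d₂) = 0.564159,  e^(−rT) = 0.888501
E₀ = V₀·N(d₁) − D·e^(−rT)·N(d₂)
   = 140.8727·0.932930 − 52.3083·0.888501·0.564159 = 105.204554
B₀ = V₀ − E₀ = 140.8727 − 105.204554 = 35.668146
spread = −(1/T)·ln(B₀/D) − r = −(1/7.3428)·ln(35.668146/52.3083) − 0.0161 = 0.03604591
in basis points: 0.03604591 × 10⁴ = 360.4591 bp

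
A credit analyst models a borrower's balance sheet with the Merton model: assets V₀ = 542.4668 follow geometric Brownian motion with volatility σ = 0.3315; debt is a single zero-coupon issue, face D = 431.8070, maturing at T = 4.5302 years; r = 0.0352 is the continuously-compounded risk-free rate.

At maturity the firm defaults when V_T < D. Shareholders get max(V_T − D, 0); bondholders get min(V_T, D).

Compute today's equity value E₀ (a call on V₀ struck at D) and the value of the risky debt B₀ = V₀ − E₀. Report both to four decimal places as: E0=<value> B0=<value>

d₁ = [ln(V₀/D) + (r + σ²/2)T] / (σ√T)
   = [ln(542.4668/431.8070) + (0.0352 + 0.5·0.3315²)·4.5302] / (0.3315·√4.5302)
   = [0.228148 + 0.408380] / 0.705573 = 0.902143
d₂ = d₁ − σ√T = 0.902143 − 0.705573 = 0.196570
N(d₁) = 0.816510,  N(d₂) = 0.577918,  e^(−rT) = 0.852601
E₀ = V₀·N(d₁) − D·e^(−rT)·N(d₂)
   = 542.4668·0.816510 − 431.8070·0.852601·0.577918 = 230.163513
B₀ = V₀ − E₀ = 542.4668 − 230.163513 = 312.303287

E0=230.1635 B0=312.3033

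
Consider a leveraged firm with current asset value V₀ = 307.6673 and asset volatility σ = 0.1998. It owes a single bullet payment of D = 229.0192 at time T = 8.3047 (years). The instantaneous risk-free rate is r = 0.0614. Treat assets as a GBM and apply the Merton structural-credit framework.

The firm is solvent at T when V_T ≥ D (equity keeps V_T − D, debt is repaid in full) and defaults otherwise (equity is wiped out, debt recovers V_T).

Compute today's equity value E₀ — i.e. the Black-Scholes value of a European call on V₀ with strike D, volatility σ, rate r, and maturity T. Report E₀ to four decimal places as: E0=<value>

E0=174.3631

d₁ = [ln(V₀/D) + (r + σ²/2)T] / (σ√T)
   = [ln(307.6673/229.0192) + (0.0614 + 0.5·0.1998²)·8.3047] / (0.1998·√8.3047)
   = [0.295213 + 0.675671] / 0.575781 = 1.686203
d₂ = d₁ − σ√T = 1.686203 − 0.575781 = 1.110421
N(d₁) = 0.954122,  N(d₂) = 0.866591,  e^(−rT) = 0.600550
E₀ = V₀·N(d₁) − D·e^(−rT)·N(d₂)
   = 307.6673·0.954122 − 229.0192·0.600550·0.866591 = 174.363145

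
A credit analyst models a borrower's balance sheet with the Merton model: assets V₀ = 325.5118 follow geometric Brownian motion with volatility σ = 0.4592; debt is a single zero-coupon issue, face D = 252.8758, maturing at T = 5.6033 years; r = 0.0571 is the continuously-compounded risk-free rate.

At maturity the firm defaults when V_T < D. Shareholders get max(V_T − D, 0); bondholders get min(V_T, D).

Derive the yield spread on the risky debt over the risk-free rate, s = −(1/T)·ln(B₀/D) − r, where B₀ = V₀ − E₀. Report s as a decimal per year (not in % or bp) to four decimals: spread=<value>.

spread=0.0524

d₁ = [ln(V₀/D) + (r + σ²/2)T] / (σ√T)
   = [ln(325.5118/252.8758) + (0.0571 + 0.5·0.4592²)·5.6033] / (0.4592·√5.6033)
   = [0.252500 + 0.910717] / 1.086986 = 1.070132
d₂ = d₁ − σ√T = 1.070132 − 1.086986 = -0.016854
N(d₁) = 0.857720,  N(d₂) = 0.493276,  e^(−rT) = 0.726186
E₀ = V₀·N(d₁) − D·e^(−rT)·N(d₂)
   = 325.5118·0.857720 − 252.8758·0.726186·0.493276 = 188.615141
B₀ = V₀ − E₀ = 325.5118 − 188.615141 = 136.896659
spread = −(1/T)·ln(B₀/D) − r = −(1/5.6033)·ln(136.896659/252.8758) − 0.0571 = 0.05241977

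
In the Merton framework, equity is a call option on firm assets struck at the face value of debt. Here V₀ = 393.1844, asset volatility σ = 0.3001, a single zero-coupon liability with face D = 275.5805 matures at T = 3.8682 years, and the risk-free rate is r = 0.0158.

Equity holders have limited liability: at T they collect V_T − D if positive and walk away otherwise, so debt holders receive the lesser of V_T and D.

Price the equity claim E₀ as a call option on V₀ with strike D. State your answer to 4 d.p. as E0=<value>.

d₁ = [ln(V₀/D) + (r + σ²/2)T] / (σ√T)
   = [ln(393.1844/275.5805) + (0.0158 + 0.5·0.3001²)·3.8682] / (0.3001·√3.8682)
   = [0.355399 + 0.235303] / 0.590229 = 1.000801
d₂ = d₁ − σ√T = 1.000801 − 0.590229 = 0.410572
N(d₁) = 0.841538,  N(d₂) = 0.659307,  e^(−rT) = 0.940713
E₀ = V₀·N(d₁) − D·e^(−rT)·N(d₂)
   = 393.1844·0.841538 − 275.5805·0.940713·0.659307 = 159.959740

E0=159.9597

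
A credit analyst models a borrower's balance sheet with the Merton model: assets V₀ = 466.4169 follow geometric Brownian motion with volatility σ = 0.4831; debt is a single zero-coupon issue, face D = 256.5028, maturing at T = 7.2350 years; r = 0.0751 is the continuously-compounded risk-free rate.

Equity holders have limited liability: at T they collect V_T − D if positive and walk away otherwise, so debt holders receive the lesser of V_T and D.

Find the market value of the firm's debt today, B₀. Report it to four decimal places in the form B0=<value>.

d₁ = [ln(V₀/D) + (r + σ²/2)T] / (σ√T)
   = [ln(466.4169/256.5028) + (0.0751 + 0.5·0.4831²)·7.2350] / (0.4831·√7.2350)
   = [0.597940 + 1.387621] / 1.299440 = 1.528013
d₂ = d₁ − σ√T = 1.528013 − 1.299440 = 0.228573
N(d₁) = 0.936745,  N(d₂) = 0.590399,  e^(−rT) = 0.580800
E₀ = V₀·N(d₁) − D·e^(−rT)·N(d₂)
   = 466.4169·0.936745 − 256.5028·0.580800·0.590399 = 348.957987
B₀ = V₀ − E₀ = 466.4169 − 348.957987 = 117.458913

B0=117.4589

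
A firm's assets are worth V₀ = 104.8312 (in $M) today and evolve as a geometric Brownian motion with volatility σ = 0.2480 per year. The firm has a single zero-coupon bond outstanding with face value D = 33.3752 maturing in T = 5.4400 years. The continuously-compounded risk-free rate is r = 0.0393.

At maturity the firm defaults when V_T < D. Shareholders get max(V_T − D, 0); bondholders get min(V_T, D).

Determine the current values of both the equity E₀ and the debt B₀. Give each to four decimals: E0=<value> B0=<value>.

d₁ = [ln(V₀/D) + (r + σ²/2)T] / (σ√T)
   = [ln(104.8312/33.3752) + (0.0393 + 0.5·0.2480²)·5.4400] / (0.2480·√5.4400)
   = [1.144538 + 0.381083] / 0.578430 = 2.637519
d₂ = d₁ − σ√T = 2.637519 − 0.578430 = 2.059089
N(d₁) = 0.995824,  N(d₂) = 0.980257,  e^(−rT) = 0.807516
E₀ = V₀·N(d₁) − D·e^(−rT)·N(d₂)
   = 104.8312·0.995824 − 33.3752·0.807516·0.980257 = 77.974523
B₀ = V₀ − E₀ = 104.8312 − 77.974523 = 26.856677

E0=77.9745 B0=26.8567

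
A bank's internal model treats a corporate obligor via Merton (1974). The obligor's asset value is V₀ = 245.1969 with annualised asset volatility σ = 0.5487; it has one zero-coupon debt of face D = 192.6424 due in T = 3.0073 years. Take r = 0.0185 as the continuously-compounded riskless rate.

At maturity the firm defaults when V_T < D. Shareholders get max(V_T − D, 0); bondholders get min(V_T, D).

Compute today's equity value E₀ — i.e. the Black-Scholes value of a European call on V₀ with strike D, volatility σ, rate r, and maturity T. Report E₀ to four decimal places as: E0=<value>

E0=113.1205

d₁ = [ln(V₀/D) + (r + σ²/2)T] / (σ√T)
   = [ln(245.1969/192.6424) + (0.0185 + 0.5·0.5487²)·3.0073] / (0.5487·√3.0073)
   = [0.241226 + 0.508341] / 0.951532 = 0.787748
d₂ = d₁ − σ√T = 0.787748 − 0.951532 = -0.163784
N(d₁) = 0.784578,  N(d₂) = 0.434951,  e^(−rT) = 0.945884
E₀ = V₀·N(d₁) − D·e^(−rT)·N(d₂)
   = 245.1969·0.784578 − 192.6424·0.945884·0.434951 = 113.120495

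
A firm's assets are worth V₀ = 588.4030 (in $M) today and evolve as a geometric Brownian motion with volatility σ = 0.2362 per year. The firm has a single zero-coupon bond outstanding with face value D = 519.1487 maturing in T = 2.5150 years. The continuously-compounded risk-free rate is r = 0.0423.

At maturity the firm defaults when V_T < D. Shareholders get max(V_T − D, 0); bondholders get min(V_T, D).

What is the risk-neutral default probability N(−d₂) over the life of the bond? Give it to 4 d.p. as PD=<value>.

PD=0.3332

d₁ = [ln(V₀/D) + (r + σ²/2)T] / (σ√T)
   = [ln(588.4030/519.1487) + (0.0423 + 0.5·0.2362²)·2.5150] / (0.2362·√2.5150)
   = [0.125222 + 0.176541] / 0.374584 = 0.805595
d₂ = d₁ − σ√T = 0.805595 − 0.374584 = 0.431011
risk-neutral PD = N(−d₂) = N(-0.431011) = 0.333230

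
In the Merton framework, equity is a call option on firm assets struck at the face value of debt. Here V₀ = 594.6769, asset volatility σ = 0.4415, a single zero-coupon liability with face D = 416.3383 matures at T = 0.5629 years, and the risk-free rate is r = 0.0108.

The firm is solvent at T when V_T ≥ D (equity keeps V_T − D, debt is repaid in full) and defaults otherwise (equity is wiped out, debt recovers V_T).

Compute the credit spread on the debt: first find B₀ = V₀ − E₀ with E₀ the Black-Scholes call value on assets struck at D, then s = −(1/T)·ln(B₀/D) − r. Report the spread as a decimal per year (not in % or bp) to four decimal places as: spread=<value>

d₁ = [ln(V₀/D) + (r + σ²/2)T] / (σ√T)
   = [ln(594.6769/416.3383) + (0.0108 + 0.5·0.4415²)·0.5629] / (0.4415·√0.5629)
   = [0.356520 + 0.060940] / 0.331243 = 1.260285
d₂ = d₁ − σ√T = 1.260285 − 0.331243 = 0.929042
N(d₁) = 0.896217,  N(d₂) = 0.823566,  e^(−rT) = 0.993939
E₀ = V₀·N(d₁) − D·e^(−rT)·N(d₂)
   = 594.6769·0.896217 − 416.3383·0.993939·0.823566 = 192.155305
B₀ = V₀ − E₀ = 594.6769 − 192.155305 = 402.521595
spread = −(1/T)·ln(B₀/D) − r = −(1/0.5629)·ln(402.521595/416.3383) − 0.0108 = 0.04915630

spread=0.0492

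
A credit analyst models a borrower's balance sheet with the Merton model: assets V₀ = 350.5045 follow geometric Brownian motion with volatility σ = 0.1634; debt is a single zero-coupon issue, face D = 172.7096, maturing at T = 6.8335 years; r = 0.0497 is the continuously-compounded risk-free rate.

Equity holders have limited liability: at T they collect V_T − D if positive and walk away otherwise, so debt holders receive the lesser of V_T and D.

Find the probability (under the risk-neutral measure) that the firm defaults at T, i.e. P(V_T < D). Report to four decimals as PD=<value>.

d₁ = [ln(V₀/D) + (r + σ²/2)T] / (σ√T)
   = [ln(350.5045/172.7096) + (0.0497 + 0.5·0.1634²)·6.8335] / (0.1634·√6.8335)
   = [0.707762 + 0.430851] / 0.427143 = 2.665645
d₂ = d₁ − σ√T = 2.665645 − 0.427143 = 2.238502
risk-neutral PD = N(−d₂) = N(-2.238502) = 0.012594

PD=0.0126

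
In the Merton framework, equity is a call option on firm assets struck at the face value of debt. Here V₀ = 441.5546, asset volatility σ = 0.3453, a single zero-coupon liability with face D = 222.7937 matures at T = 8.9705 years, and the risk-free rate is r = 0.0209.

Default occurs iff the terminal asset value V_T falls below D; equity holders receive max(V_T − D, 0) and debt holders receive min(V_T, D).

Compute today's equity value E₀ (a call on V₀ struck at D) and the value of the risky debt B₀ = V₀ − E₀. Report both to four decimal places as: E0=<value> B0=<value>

d₁ = [ln(V₀/D) + (r + σ²/2)T] / (σ√T)
   = [ln(441.5546/222.7937) + (0.0209 + 0.5·0.3453²)·8.9705] / (0.3453·√8.9705)
   = [0.684055 + 0.722269] / 1.034201 = 1.359818
d₂ = d₁ − σ√T = 1.359818 − 1.034201 = 0.325617
N(d₁) = 0.913056,  N(d₂) = 0.627643,  e^(−rT) = 0.829043
E₀ = V₀·N(d₁) − D·e^(−rT)·N(d₂)
   = 441.5546·0.913056 − 222.7937·0.829043·0.627643 = 287.235060
B₀ = V₀ − E₀ = 441.5546 − 287.235060 = 154.319540

E0=287.2351 B0=154.3195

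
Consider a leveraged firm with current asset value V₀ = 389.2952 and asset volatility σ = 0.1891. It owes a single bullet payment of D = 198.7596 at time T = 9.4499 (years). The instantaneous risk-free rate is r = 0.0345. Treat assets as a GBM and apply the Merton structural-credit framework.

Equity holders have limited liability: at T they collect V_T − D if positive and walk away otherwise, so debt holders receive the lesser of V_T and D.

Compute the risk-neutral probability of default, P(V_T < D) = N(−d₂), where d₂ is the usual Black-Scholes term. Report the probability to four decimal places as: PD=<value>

d₁ = [ln(V₀/D) + (r + σ²/2)T] / (σ√T)
   = [ln(389.2952/198.7596) + (0.0345 + 0.5·0.1891²)·9.4499] / (0.1891·√9.4499)
   = [0.672242 + 0.494980] / 0.581306 = 2.007929
d₂ = d₁ − σ√T = 2.007929 − 0.581306 = 1.426622
risk-neutral PD = N(−d₂) = N(-1.426622) = 0.076844

PD=0.0768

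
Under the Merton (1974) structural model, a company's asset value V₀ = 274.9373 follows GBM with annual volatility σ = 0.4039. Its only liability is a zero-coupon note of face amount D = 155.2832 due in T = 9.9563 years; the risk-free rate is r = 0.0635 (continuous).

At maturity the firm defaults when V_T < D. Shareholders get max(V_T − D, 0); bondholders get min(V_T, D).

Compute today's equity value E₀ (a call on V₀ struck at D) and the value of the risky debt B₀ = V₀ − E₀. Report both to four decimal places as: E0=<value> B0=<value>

E0=208.0874 B0=66.8499

d₁ = [ln(V₀/D) + (r + σ²/2)T] / (σ√T)
   = [ln(274.9373/155.2832) + (0.0635 + 0.5·0.4039²)·9.9563] / (0.4039·√9.9563)
   = [0.571293 + 1.444337] / 1.274450 = 1.581568
d₂ = d₁ − σ√T = 1.581568 − 1.274450 = 0.307118
N(d₁) = 0.943126,  N(d₂) = 0.620623,  e^(−rT) = 0.531408
E₀ = V₀·N(d₁) − D·e^(−rT)·N(d₂)
   = 274.9373·0.943126 − 155.2832·0.531408·0.620623 = 208.087439
B₀ = V₀ − E₀ = 274.9373 − 208.087439 = 66.849861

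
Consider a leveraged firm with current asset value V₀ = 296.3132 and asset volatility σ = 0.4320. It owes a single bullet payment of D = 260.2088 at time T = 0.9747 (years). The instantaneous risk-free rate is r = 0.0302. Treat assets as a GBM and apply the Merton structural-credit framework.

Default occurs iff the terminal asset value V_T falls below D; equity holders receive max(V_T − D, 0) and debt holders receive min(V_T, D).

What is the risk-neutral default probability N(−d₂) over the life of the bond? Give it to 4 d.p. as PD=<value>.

d₁ = [ln(V₀/D) + (r + σ²/2)T] / (σ√T)
   = [ln(296.3132/260.2088) + (0.0302 + 0.5·0.4320²)·0.9747] / (0.4320·√0.9747)
   = [0.129933 + 0.120387] / 0.426500 = 0.586916
d₂ = d₁ − σ√T = 0.586916 − 0.426500 = 0.160416
risk-neutral PD = N(−d₂) = N(-0.160416) = 0.436277

PD=0.4363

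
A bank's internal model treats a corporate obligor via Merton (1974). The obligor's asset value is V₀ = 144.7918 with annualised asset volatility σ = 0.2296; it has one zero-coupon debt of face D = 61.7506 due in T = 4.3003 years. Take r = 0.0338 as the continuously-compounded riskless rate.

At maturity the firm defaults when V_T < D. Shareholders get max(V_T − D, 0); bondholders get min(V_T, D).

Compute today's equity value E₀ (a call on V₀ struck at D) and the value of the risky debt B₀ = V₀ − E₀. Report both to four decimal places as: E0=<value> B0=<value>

d₁ = [ln(V₀/D) + (r + σ²/2)T] / (σ√T)
   = [ln(144.7918/61.7506) + (0.0338 + 0.5·0.2296²)·4.3003] / (0.2296·√4.3003)
   = [0.852193 + 0.258698] / 0.476125 = 2.333190
d₂ = d₁ − σ√T = 2.333190 − 0.476125 = 1.857065
N(d₁) = 0.990181,  N(d₂) = 0.968349,  e^(−rT) = 0.864719
E₀ = V₀·N(d₁) − D·e^(−rT)·N(d₂)
   = 144.7918·0.990181 − 61.7506·0.864719·0.968349 = 91.663196
B₀ = V₀ − E₀ = 144.7918 − 91.663196 = 53.128604

E0=91.6632 B0=53.1286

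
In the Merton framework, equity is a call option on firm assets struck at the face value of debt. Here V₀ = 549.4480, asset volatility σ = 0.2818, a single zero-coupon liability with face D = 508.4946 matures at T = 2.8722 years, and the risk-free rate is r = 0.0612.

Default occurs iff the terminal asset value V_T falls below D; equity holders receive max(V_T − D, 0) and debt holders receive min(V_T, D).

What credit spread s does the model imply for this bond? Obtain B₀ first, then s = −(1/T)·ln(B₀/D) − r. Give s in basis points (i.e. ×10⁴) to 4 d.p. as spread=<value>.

spread=369.7107

d₁ = [ln(V₀/D) + (r + σ²/2)T] / (σ√T)
   = [ln(549.4480/508.4946) + (0.0612 + 0.5·0.2818²)·2.8722] / (0.2818·√2.8722)
   = [0.077460 + 0.289821] / 0.477582 = 0.769041
d₂ = d₁ − σ√T = 0.769041 − 0.477582 = 0.291459
N(d₁) = 0.779066,  N(d₂) = 0.614650,  e^(−rT) = 0.838804
E₀ = V₀·N(d₁) − D·e^(−rT)·N(d₂)
   = 549.4480·0.779066 − 508.4946·0.838804·0.614650 = 165.891224
B₀ = V₀ − E₀ = 549.4480 − 165.891224 = 383.556776
spread = −(1/T)·ln(B₀/D) − r = −(1/2.8722)·ln(383.556776/508.4946) − 0.0612 = 0.03697107
in basis points: 0.03697107 × 10⁴ = 369.7107 bp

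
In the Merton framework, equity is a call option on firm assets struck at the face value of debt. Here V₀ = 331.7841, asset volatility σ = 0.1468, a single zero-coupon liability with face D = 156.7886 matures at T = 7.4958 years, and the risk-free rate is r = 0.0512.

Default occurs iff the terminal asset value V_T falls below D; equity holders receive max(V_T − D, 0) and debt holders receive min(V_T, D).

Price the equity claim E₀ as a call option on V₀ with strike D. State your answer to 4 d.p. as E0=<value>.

d₁ = [ln(V₀/D) + (r + σ²/2)T] / (σ√T)
   = [ln(331.7841/156.7886) + (0.0512 + 0.5·0.1468²)·7.4958] / (0.1468·√7.4958)
   = [0.749586 + 0.464553] / 0.401916 = 3.020880
d₂ = d₁ − σ√T = 3.020880 − 0.401916 = 2.618964
N(d₁) = 0.998740,  N(d₂) = 0.995590,  e^(−rT) = 0.681278
E₀ = V₀·N(d₁) − D·e^(−rT)·N(d₂)
   = 331.7841·0.998740 − 156.7886·0.681278·0.995590 = 225.020420

E0=225.0204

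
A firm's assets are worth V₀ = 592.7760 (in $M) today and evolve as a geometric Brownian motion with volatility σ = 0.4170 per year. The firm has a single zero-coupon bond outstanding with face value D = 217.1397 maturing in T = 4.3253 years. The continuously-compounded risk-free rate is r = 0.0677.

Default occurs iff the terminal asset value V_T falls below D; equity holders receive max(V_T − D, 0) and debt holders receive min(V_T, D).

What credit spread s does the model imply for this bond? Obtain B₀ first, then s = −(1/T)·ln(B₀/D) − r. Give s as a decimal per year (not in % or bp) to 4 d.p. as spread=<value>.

spread=0.0109

d₁ = [ln(V₀/D) + (r + σ²/2)T] / (σ√T)
   = [ln(592.7760/217.1397) + (0.0677 + 0.5·0.4170²)·4.3253] / (0.4170·√4.3253)
   = [1.004276 + 0.668884] / 0.867250 = 1.929271
d₂ = d₁ − σ√T = 1.929271 − 0.867250 = 1.062021
N(d₁) = 0.973151,  N(d₂) = 0.855887,  e^(−rT) = 0.746154
E₀ = V₀·N(d₁) − D·e^(−rT)·N(d₂)
   = 592.7760·0.973151 − 217.1397·0.746154·0.855887 = 438.190208
B₀ = V₀ − E₀ = 592.7760 − 438.190208 = 154.585792
spread = −(1/T)·ln(B₀/D) − r = −(1/4.3253)·ln(154.585792/217.1397) − 0.0677 = 0.01085910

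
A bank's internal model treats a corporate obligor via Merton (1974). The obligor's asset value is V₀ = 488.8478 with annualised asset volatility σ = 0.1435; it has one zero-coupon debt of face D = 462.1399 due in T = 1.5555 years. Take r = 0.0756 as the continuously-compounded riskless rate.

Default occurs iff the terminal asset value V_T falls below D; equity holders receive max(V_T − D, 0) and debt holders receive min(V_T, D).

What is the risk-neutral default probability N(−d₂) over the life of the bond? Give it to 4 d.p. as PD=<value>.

d₁ = [ln(V₀/D) + (r + σ²/2)T] / (σ√T)
   = [ln(488.8478/462.1399) + (0.0756 + 0.5·0.1435²)·1.5555] / (0.1435·√1.5555)
   = [0.056184 + 0.133611] / 0.178973 = 1.060468
d₂ = d₁ − σ√T = 1.060468 − 0.178973 = 0.881496
risk-neutral PD = N(−d₂) = N(-0.881496) = 0.189025

PD=0.1890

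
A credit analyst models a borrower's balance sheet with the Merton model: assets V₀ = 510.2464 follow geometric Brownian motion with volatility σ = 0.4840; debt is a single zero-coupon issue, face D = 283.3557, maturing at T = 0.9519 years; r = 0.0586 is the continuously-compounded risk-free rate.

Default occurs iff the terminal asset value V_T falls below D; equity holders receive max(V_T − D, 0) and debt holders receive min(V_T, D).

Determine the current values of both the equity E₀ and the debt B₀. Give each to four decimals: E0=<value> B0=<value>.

d₁ = [ln(V₀/D) + (r + σ²/2)T] / (σ√T)
   = [ln(510.2464/283.3557) + (0.0586 + 0.5·0.4840²)·0.9519] / (0.4840·√0.9519)
   = [0.588191 + 0.167275] / 0.472216 = 1.599831
d₂ = d₁ − σ√T = 1.599831 − 0.472216 = 1.127614
N(d₁) = 0.945182,  N(d₂) = 0.870259,  e^(−rT) = 0.945746
E₀ = V₀·N(d₁) − D·e^(−rT)·N(d₂)
   = 510.2464·0.945182 − 283.3557·0.945746·0.870259 = 249.061609
B₀ = V₀ − E₀ = 510.2464 − 249.061609 = 261.184791

E0=249.0616 B0=261.1848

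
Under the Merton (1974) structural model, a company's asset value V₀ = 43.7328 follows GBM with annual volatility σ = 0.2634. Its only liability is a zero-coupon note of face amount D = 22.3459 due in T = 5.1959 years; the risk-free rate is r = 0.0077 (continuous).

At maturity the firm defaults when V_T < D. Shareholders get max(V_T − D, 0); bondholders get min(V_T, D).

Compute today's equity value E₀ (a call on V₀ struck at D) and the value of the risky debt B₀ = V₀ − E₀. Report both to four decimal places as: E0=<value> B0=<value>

d₁ = [ln(V₀/D) + (r + σ²/2)T] / (σ√T)
   = [ln(43.7328/22.3459) + (0.0077 + 0.5·0.2634²)·5.1959] / (0.2634·√5.1959)
   = [0.671456 + 0.220253] / 0.600408 = 1.485172
d₂ = d₁ − σ√T = 1.485172 − 0.600408 = 0.884765
N(d₁) = 0.931251,  N(d₂) = 0.811858,  e^(−rT) = 0.960781
E₀ = V₀·N(d₁) − D·e^(−rT)·N(d₂)
   = 43.7328·0.931251 − 22.3459·0.960781·0.811858 = 23.296000
B₀ = V₀ − E₀ = 43.7328 − 23.296000 = 20.436800

E0=23.2960 B0=20.4368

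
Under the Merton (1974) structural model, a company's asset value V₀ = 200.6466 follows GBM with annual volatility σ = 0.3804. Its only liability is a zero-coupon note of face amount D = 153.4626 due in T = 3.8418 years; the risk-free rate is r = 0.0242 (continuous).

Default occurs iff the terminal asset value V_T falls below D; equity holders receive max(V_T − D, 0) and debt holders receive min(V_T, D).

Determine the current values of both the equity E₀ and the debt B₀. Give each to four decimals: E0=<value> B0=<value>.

E0=85.2548 B0=115.3918

d₁ = [ln(V₀/D) + (r + σ²/2)T] / (σ√T)
   = [ln(200.6466/153.4626) + (0.0242 + 0.5·0.3804²)·3.8418] / (0.3804·√3.8418)
   = [0.268088 + 0.370934] / 0.745603 = 0.857054
d₂ = d₁ − σ√T = 0.857054 − 0.745603 = 0.111450
N(d₁) = 0.804292,  N(d₂) = 0.544370,  e^(−rT) = 0.911219
E₀ = V₀·N(d₁) − D·e^(−rT)·N(d₂)
   = 200.6466·0.804292 − 153.4626·0.911219·0.544370 = 85.254818
B₀ = V₀ − E₀ = 200.6466 − 85.254818 = 115.391782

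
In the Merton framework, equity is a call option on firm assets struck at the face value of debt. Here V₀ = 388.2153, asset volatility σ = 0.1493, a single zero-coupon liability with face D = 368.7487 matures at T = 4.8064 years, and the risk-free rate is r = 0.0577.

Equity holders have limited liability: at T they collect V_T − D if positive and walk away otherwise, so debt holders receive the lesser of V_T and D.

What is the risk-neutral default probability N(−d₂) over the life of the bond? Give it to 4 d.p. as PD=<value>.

d₁ = [ln(V₀/D) + (r + σ²/2)T] / (σ√T)
   = [ln(388.2153/368.7487) + (0.0577 + 0.5·0.1493²)·4.8064] / (0.1493·√4.8064)
   = [0.051445 + 0.330898] / 0.327318 = 1.168107
d₂ = d₁ − σ√T = 1.168107 − 0.327318 = 0.840790
risk-neutral PD = N(−d₂) = N(-0.840790) = 0.200233

PD=0.2002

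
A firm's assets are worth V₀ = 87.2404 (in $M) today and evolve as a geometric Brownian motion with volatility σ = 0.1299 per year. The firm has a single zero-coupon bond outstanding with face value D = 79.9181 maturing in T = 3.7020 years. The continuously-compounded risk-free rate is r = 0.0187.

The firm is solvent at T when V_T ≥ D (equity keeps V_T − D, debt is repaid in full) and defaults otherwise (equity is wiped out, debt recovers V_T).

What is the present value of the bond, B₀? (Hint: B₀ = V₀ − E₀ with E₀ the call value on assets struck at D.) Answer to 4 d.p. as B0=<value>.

d₁ = [ln(V₀/D) + (r + σ²/2)T] / (σ√T)
   = [ln(87.2404/79.9181) + (0.0187 + 0.5·0.1299²)·3.7020] / (0.1299·√3.7020)
   = [0.087665 + 0.100461] / 0.249935 = 0.752701
d₂ = d₁ − σ√T = 0.752701 − 0.249935 = 0.502765
N(d₁) = 0.774185,  N(d₂) = 0.692435,  e^(−rT) = 0.933114
E₀ = V₀·N(d₁) − D·e^(−rT)·N(d₂)
   = 87.2404·0.774185 − 79.9181·0.933114·0.692435 = 15.903414
B₀ = V₀ − E₀ = 87.2404 − 15.903414 = 71.336986

B0=71.3370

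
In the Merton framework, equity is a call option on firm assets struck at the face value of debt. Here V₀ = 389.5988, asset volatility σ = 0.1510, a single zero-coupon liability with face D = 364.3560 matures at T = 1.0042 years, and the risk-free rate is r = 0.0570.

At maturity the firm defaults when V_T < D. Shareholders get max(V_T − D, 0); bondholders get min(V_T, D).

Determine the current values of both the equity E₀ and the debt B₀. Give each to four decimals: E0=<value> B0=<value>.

d₁ = [ln(V₀/D) + (r + σ²/2)T] / (σ√T)
   = [ln(389.5988/364.3560) + (0.0570 + 0.5·0.1510²)·1.0042] / (0.1510·√1.0042)
   = [0.066986 + 0.068688] / 0.151317 = 0.896621
d₂ = d₁ − σ√T = 0.896621 − 0.151317 = 0.745305
N(d₁) = 0.815040,  N(d₂) = 0.771956,  e^(−rT) = 0.944368
E₀ = V₀·N(d₁) − D·e^(−rT)·N(d₂)
   = 389.5988·0.815040 − 364.3560·0.944368·0.771956 = 51.918989
B₀ = V₀ − E₀ = 389.5988 − 51.918989 = 337.679811

E0=51.9190 B0=337.6798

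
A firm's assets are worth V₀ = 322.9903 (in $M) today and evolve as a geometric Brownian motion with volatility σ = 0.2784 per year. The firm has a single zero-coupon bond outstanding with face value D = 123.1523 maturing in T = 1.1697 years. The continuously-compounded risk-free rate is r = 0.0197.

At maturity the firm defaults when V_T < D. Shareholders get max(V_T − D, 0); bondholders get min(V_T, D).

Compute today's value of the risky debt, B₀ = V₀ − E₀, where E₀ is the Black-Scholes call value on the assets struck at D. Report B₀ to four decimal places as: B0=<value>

B0=120.3388

d₁ = [ln(V₀/D) + (r + σ²/2)T] / (σ√T)
   = [ln(322.9903/123.1523) + (0.0197 + 0.5·0.2784²)·1.1697] / (0.2784·√1.1697)
   = [0.964200 + 0.068373] / 0.301097 = 3.429371
d₂ = d₁ − σ√T = 3.429371 − 0.301097 = 3.128274
N(d₁) = 0.999698,  N(d₂) = 0.999121,  e^(−rT) = 0.977220
E₀ = V₀·N(d₁) − D·e^(−rT)·N(d₂)
   = 322.9903·0.999698 − 123.1523·0.977220·0.999121 = 202.651468
B₀ = V₀ − E₀ = 322.9903 − 202.651468 = 120.338832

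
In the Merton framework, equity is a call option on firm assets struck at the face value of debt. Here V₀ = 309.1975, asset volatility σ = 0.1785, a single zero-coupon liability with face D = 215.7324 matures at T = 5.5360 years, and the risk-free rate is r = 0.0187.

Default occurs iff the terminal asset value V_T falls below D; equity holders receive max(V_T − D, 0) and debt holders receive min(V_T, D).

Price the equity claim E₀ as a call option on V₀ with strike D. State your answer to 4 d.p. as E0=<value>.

E0=121.5993

d₁ = [ln(V₀/D) + (r + σ²/2)T] / (σ√T)
   = [ln(309.1975/215.7324) + (0.0187 + 0.5·0.1785²)·5.5360] / (0.1785·√5.5360)
   = [0.359941 + 0.191718] / 0.419987 = 1.313514
d₂ = d₁ − σ√T = 1.313514 − 0.419987 = 0.893527
N(d₁) = 0.905495,  N(d₂) = 0.814212,  e^(−rT) = 0.901655
E₀ = V₀·N(d₁) − D·e^(−rT)·N(d₂)
   = 309.1975·0.905495 − 215.7324·0.901655·0.814212 = 121.599305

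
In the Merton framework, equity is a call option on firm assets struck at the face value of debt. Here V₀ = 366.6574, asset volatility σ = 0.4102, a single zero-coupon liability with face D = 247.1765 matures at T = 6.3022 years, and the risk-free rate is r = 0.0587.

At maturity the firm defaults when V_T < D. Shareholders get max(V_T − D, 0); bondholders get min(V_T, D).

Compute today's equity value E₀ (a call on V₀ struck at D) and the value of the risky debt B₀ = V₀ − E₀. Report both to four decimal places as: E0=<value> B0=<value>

E0=227.6692 B0=138.9882

d₁ = [ln(V₀/D) + (r + σ²/2)T] / (σ√T)
   = [ln(366.6574/247.1765) + (0.0587 + 0.5·0.4102²)·6.3022] / (0.4102·√6.3022)
   = [0.394325 + 0.900156] / 1.029774 = 1.257054
d₂ = d₁ − σ√T = 1.257054 − 1.029774 = 0.227281
N(d₁) = 0.895633,  N(d₂) = 0.589897,  e^(−rT) = 0.690776
E₀ = V₀·N(d₁) − D·e^(−rT)·N(d₂)
   = 366.6574·0.895633 − 247.1765·0.690776·0.589897 = 227.669239
B₀ = V₀ − E₀ = 366.6574 − 227.669239 = 138.988161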